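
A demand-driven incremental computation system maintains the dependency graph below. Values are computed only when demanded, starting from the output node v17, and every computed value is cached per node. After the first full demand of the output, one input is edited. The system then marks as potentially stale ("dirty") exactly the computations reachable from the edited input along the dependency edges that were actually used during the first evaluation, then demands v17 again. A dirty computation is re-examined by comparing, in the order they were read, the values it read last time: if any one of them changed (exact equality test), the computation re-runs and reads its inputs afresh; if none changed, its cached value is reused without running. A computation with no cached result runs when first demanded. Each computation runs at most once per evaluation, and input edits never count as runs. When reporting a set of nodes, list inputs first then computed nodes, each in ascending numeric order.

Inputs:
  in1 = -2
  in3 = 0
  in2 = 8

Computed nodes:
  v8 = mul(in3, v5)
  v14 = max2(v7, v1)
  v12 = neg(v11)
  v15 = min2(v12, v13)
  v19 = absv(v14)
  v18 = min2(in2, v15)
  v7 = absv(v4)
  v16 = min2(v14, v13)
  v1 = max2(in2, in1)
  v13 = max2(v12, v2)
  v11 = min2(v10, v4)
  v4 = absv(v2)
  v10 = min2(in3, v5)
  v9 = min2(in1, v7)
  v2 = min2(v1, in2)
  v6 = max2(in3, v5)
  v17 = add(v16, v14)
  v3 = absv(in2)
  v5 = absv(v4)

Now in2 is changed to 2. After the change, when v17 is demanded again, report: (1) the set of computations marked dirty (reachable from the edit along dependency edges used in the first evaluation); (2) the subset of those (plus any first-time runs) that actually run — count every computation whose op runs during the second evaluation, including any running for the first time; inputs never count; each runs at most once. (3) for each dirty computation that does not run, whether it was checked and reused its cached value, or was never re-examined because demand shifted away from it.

Marked dirty: v1, v2, v4, v5, v7, v10, v11, v12, v13, v14, v16, v17.
Computations that run: v1, v2, v4, v5, v7, v10, v11, v13, v14, v16, v17 — 11 in total.
Checked but reused from cache: v12.
Key observation: the cutoff stops propagation at v12 — its inputs' values are unchanged, so it reuses its cache.

First evaluation (everything demanded from the output):
  v1 = max2(8, -2) = 8
  v2 = min2(8, 8) = 8
  v4 = absv(8) = 8
  v5 = absv(8) = 8
  v7 = absv(8) = 8
  v10 = min2(0, 8) = 0
  v11 = min2(0, 8) = 0
  v12 = neg(0) = 0
  v13 = max2(0, 8) = 8
  v14 = max2(8, 8) = 8
  v16 = min2(8, 8) = 8
  v17 = add(8, 8) = 16

Propagation after the edit:
  v1: runs — in2 8->2; result 2.
  v2: runs — v1 8->2; in2 8->2; result 2.
  v4: runs — v2 8->2; result 2.
  v5: runs — v4 8->2; result 2.
  v7: runs — v4 8->2; result 2.
  v10: runs — v5 8->2; result 0 (same value as before).
  v11: runs — v4 8->2; result 0 (same value as before).
  v12: checked — values it read are unchanged (v11 unchanged); reused cached 0 without running.
  v13: runs — v2 8->2; result 2.
  v14: runs — v7 8->2; v1 8->2; result 2.
  v16: runs — v14 8->2; v13 8->2; result 2.
  v17: runs — v16 8->2; v14 8->2; result 4.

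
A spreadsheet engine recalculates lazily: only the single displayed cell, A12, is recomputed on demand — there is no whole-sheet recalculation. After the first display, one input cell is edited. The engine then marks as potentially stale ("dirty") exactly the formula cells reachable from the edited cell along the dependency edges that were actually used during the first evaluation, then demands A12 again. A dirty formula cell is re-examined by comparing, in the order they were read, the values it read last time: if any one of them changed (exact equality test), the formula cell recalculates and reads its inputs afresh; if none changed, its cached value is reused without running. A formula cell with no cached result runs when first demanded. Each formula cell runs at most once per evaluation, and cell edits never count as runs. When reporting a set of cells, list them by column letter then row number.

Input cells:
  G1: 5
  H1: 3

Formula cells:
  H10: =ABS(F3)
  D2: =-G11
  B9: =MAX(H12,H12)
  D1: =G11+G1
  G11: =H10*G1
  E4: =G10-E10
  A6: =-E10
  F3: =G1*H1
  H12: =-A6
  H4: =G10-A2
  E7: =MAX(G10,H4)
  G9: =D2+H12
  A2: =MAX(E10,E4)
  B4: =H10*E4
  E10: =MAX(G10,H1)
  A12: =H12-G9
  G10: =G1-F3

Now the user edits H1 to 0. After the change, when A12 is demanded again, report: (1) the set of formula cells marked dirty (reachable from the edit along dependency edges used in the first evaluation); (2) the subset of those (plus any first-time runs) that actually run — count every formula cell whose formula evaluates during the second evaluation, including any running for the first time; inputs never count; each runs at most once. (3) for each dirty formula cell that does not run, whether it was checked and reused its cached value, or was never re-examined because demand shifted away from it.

First evaluation (everything demanded from the output):
  F3 = 5 * 3 = 15
  G10 = 5 - 15 = -10
  E10 = MAX(-10, 3) = 3
  A6 = -(3) = -3
  H10 = ABS(15) = 15
  G11 = 15 * 5 = 75
  D2 = -(75) = -75
  H12 = -(-3) = 3
  G9 = -75 + 3 = -72
  A12 = 3 - -72 = 75

Propagation after the edit:
  F3: runs — H1 3->0; result 0.
  G10: runs — F3 15->0; result 5.
  E10: runs — G10 -10->5; H1 3->0; result 5.
  A6: runs — E10 3->5; result -5.
  H10: runs — F3 15->0; result 0.
  G11: runs — H10 15->0; result 0.
  D2: runs — G11 75->0; result 0.
  H12: runs — A6 -3->-5; result 5.
  G9: runs — D2 -75->0; H12 3->5; result 5.
  A12: runs — H12 3->5; G9 -72->5; result 0.

Marked dirty: A6, A12, D2, E10, F3, G9, G10, G11, H10, H12.
Formula cells that run: A6, A12, D2, E10, F3, G9, G10, G11, H10, H12 — 10 in total.
Every dirty formula cell ran.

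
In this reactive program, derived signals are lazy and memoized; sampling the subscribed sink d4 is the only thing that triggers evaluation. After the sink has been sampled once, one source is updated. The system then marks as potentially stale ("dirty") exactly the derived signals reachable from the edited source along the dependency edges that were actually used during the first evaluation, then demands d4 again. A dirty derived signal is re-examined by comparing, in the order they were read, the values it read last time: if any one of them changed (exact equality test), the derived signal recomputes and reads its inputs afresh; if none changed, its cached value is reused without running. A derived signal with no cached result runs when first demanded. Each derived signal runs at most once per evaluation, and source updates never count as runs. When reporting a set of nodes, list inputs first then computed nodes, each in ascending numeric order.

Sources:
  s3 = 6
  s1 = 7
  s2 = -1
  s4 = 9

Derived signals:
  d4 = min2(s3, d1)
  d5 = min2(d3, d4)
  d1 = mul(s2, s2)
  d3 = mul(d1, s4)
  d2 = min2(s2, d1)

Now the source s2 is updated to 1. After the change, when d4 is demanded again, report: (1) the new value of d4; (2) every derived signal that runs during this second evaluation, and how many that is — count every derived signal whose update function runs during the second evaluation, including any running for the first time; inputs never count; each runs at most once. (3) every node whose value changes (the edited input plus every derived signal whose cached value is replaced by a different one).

Demanding d4 again yields 1.
1 derived signals run: d1.
The nodes whose values change: s2.
Note the absorption at d1: it re-runs yet its value is the same, leaving the output's value untouched.

First demand of the output computes:
  d1 = mul(-1, -1) = 1
  d4 = min2(6, 1) = 1

After the edit, cleaning proceeds:
  d1: a read changed (s2 -1->1; s2 -1->1) — executes, giving 1 — identical to its old value.
  d4: dirty, but its reads are unchanged (s3 unchanged, d1 unchanged); cached 1 stands.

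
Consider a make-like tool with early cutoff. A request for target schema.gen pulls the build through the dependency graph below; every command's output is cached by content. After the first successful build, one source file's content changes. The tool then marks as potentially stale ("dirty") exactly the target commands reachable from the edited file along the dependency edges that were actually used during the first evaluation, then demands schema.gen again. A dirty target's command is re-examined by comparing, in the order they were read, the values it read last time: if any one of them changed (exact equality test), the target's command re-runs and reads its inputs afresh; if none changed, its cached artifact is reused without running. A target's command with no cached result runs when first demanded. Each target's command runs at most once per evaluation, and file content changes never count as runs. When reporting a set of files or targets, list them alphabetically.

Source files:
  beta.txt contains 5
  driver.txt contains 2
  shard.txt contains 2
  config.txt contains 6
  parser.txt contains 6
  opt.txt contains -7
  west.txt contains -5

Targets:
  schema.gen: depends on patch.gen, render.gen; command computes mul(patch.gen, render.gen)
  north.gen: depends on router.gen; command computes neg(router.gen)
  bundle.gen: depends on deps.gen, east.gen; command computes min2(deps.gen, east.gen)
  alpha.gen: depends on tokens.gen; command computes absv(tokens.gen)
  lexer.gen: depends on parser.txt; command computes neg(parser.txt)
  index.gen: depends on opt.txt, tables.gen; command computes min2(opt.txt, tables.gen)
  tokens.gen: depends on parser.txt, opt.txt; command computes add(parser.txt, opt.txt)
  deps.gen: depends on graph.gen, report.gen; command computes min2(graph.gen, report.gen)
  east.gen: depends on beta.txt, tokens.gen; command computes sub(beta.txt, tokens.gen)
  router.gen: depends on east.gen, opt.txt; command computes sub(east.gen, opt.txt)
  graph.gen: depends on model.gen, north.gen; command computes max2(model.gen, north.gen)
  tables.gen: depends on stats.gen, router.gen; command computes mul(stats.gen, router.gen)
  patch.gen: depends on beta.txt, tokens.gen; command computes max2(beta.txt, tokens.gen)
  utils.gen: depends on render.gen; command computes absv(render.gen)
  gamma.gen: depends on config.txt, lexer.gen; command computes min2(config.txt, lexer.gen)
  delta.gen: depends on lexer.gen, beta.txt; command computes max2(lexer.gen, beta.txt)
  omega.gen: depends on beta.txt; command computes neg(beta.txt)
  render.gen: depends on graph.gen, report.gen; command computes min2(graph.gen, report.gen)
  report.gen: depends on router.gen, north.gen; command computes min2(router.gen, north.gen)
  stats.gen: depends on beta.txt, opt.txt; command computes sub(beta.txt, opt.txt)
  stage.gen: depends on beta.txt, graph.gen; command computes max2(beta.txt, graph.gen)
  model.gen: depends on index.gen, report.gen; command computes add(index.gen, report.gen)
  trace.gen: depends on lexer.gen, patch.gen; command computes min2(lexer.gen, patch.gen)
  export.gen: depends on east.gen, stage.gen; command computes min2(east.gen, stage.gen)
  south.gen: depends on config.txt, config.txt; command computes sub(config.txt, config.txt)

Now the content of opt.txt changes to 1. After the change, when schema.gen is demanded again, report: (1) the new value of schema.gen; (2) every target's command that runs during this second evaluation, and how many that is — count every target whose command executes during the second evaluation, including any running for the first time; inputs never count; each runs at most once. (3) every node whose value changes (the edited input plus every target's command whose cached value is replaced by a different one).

Demanding schema.gen again yields -21.
13 target commands run: east.gen, graph.gen, index.gen, model.gen, north.gen, patch.gen, render.gen, report.gen, router.gen, schema.gen, stats.gen, tables.gen, tokens.gen.
The nodes whose values change: east.gen, graph.gen, index.gen, model.gen, north.gen, opt.txt, patch.gen, render.gen, report.gen, router.gen, schema.gen, stats.gen, tables.gen, tokens.gen.

First demand of the output computes:
  stats.gen = sub(5, -7) = 12
  tokens.gen = add(6, -7) = -1
  east.gen = sub(5, -1) = 6
  patch.gen = max2(5, -1) = 5
  router.gen = sub(6, -7) = 13
  north.gen = neg(13) = -13
  report.gen = min2(13, -13) = -13
  tables.gen = mul(12, 13) = 156
  index.gen = min2(-7, 156) = -7
  model.gen = add(-7, -13) = -20
  graph.gen = max2(-20, -13) = -13
  render.gen = min2(-13, -13) = -13
  schema.gen = mul(5, -13) = -65

After the edit, cleaning proceeds:
  stats.gen: a read changed (opt.txt -7->1) — executes, giving 4.
  tokens.gen: a read changed (opt.txt -7->1) — executes, giving 7.
  east.gen: a read changed (tokens.gen -1->7) — executes, giving -2.
  patch.gen: a read changed (tokens.gen -1->7) — executes, giving 7.
  router.gen: a read changed (east.gen 6->-2; opt.txt -7->1) — executes, giving -3.
  north.gen: a read changed (router.gen 13->-3) — executes, giving 3.
  report.gen: a read changed (router.gen 13->-3; north.gen -13->3) — executes, giving -3.
  tables.gen: a read changed (stats.gen 12->4; router.gen 13->-3) — executes, giving -12.
  index.gen: a read changed (opt.txt -7->1; tables.gen 156->-12) — executes, giving -12.
  model.gen: a read changed (index.gen -7->-12; report.gen -13->-3) — executes, giving -15.
  graph.gen: a read changed (model.gen -20->-15; north.gen -13->3) — executes, giving 3.
  render.gen: a read changed (graph.gen -13->3; report.gen -13->-3) — executes, giving -3.
  schema.gen: a read changed (patch.gen 5->7; render.gen -13->-3) — executes, giving -21.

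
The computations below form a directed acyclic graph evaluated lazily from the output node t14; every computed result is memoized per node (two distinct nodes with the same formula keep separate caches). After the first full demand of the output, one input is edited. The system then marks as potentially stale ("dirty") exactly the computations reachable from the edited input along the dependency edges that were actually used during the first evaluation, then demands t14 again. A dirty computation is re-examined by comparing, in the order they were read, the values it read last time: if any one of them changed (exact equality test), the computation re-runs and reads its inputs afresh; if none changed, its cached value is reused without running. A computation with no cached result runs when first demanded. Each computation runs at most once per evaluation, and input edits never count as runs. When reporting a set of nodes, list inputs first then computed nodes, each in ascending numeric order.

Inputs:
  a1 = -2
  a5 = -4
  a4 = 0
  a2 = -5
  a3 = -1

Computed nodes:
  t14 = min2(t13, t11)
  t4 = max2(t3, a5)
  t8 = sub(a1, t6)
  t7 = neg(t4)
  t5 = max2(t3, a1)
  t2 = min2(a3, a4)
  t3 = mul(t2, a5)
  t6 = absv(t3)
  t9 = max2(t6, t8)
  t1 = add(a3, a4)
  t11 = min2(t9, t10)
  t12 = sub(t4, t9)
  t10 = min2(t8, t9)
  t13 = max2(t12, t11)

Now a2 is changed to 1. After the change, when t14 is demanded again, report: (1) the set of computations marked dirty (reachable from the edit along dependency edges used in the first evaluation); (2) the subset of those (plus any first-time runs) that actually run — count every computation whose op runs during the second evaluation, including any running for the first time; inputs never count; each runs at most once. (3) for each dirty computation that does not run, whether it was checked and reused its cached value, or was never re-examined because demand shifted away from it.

The edit dirties: none.
0 computations run: none.
No dirty computation escaped a run.
Note the shortcut — nothing in the graph depends on a2 at all, so no recomputation happens.

First demand of the output computes:
  t2 = min2(-1, 0) = -1
  t3 = mul(-1, -4) = 4
  t4 = max2(4, -4) = 4
  t6 = absv(4) = 4
  t8 = sub(-2, 4) = -6
  t9 = max2(4, -6) = 4
  t10 = min2(-6, 4) = -6
  t11 = min2(4, -6) = -6
  t12 = sub(4, 4) = 0
  t13 = max2(0, -6) = 0
  t14 = min2(0, -6) = -6

After the edit, cleaning proceeds:
  no node depends on a2 at all; the second demand re-runs nothing.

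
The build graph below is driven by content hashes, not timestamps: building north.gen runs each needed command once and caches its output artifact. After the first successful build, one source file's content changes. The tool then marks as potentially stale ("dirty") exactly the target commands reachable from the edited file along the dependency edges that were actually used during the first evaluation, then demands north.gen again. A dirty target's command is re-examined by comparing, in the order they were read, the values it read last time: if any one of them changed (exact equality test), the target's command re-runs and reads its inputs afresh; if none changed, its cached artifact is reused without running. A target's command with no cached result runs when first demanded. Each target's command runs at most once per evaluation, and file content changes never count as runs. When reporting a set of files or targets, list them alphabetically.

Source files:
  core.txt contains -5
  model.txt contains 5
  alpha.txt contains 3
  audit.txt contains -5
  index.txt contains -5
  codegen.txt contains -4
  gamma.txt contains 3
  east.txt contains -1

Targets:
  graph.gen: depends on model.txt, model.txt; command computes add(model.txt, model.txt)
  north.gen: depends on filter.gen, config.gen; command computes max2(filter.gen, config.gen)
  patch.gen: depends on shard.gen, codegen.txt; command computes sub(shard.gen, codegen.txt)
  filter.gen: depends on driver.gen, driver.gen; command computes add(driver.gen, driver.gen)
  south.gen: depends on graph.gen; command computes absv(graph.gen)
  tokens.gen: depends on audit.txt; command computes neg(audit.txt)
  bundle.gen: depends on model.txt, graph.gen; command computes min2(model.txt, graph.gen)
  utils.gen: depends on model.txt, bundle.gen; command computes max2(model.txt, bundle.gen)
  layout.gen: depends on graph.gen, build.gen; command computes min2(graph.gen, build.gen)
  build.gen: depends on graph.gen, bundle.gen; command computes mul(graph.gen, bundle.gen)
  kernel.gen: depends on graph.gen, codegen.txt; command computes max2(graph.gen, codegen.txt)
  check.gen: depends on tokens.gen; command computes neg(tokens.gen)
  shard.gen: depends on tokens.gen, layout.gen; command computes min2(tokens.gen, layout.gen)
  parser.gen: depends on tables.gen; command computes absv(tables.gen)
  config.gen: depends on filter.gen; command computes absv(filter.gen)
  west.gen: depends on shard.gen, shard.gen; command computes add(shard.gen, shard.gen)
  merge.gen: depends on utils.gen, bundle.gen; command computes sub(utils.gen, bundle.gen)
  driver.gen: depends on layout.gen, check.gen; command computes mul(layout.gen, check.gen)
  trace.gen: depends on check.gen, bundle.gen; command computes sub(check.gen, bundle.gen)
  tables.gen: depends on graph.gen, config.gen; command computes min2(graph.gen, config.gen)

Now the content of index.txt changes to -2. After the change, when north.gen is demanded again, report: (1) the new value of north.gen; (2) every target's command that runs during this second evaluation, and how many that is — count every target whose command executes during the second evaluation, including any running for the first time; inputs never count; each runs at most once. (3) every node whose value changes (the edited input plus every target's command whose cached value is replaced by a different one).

Initial pass — values computed on the first demand:
  graph.gen = add(5, 5) = 10
  bundle.gen = min2(5, 10) = 5
  build.gen = mul(10, 5) = 50
  layout.gen = min2(10, 50) = 10
  tokens.gen = neg(-5) = 5
  check.gen = neg(5) = -5
  driver.gen = mul(10, -5) = -50
  filter.gen = add(-50, -50) = -100
  config.gen = absv(-100) = 100
  north.gen = max2(-100, 100) = 100

Second demand — change propagation:
  no demanded computation ever read index.txt, so the edit dirties nothing and nothing runs.

The important point: nothing the output needs ever reads index.txt, so the edit is invisible to it.

north.gen now evaluates to 100.
Run set: none (0 run).
Changed values: index.txt.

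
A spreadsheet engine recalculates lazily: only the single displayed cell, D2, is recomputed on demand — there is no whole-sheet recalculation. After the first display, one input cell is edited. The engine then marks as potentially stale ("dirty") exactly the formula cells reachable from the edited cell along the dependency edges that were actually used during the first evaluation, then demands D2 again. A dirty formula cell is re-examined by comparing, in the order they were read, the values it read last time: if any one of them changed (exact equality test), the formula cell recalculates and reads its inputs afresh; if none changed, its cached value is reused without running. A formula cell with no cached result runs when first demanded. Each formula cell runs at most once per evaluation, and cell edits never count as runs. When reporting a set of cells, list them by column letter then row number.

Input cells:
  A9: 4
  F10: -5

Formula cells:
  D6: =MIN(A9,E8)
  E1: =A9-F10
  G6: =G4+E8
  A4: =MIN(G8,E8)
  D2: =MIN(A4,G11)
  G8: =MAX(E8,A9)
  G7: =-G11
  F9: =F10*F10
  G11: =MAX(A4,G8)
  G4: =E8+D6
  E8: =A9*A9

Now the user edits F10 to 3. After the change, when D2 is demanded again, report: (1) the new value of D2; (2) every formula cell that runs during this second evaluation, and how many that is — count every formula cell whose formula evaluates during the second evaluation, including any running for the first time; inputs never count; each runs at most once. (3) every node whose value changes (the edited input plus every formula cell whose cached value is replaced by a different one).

New value of D2: 16.
Formula cells that run: none — 0 in total.
Values that change: F10.
Key observation: F10 is never demanded by the output, so the edit triggers no recomputation at all.

First evaluation (everything demanded from the output):
  E8 = 4 * 4 = 16
  G8 = MAX(16, 4) = 16
  A4 = MIN(16, 16) = 16
  G11 = MAX(16, 16) = 16
  D2 = MIN(16, 16) = 16

Propagation after the edit:
  F10 feeds no computation that the output demands — nothing is marked dirty and nothing runs.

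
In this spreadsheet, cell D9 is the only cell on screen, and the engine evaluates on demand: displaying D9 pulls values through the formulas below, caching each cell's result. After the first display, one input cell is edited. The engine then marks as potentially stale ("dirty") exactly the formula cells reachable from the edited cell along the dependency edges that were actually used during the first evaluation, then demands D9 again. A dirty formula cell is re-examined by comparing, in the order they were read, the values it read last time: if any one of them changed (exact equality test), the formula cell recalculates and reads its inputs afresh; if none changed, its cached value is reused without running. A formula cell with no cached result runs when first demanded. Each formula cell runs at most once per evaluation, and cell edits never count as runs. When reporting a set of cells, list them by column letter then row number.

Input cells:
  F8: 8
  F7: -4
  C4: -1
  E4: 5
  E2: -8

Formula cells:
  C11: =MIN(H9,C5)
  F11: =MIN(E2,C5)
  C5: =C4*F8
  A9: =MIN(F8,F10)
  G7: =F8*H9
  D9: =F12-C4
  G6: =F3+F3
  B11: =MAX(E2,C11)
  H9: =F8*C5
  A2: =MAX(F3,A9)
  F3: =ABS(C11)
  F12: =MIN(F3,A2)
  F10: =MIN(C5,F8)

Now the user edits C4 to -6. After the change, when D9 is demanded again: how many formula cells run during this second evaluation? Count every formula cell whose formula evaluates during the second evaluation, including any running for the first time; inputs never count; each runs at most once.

Initial pass — values computed on the first demand:
  C5 = -1 * 8 = -8
  F10 = MIN(-8, 8) = -8
  A9 = MIN(8, -8) = -8
  H9 = 8 * -8 = -64
  C11 = MIN(-64, -8) = -64
  F3 = ABS(-64) = 64
  A2 = MAX(64, -8) = 64
  F12 = MIN(64, 64) = 64
  D9 = 64 - -1 = 65

Second demand — change propagation:
  C5: re-runs because C4 -1->-6; new result -48.
  F10: re-runs because C5 -8->-48; new result -48.
  A9: re-runs because F10 -8->-48; new result -48.
  H9: re-runs because C5 -8->-48; new result -384.
  C11: re-runs because H9 -64->-384; C5 -8->-48; new result -384.
  F3: re-runs because C11 -64->-384; new result 384.
  A2: re-runs because F3 64->384; A9 -8->-48; new result 384.
  F12: re-runs because F3 64->384; A2 64->384; new result 384.
  D9: re-runs because F12 64->384; C4 -1->-6; new result 390.

Run set: A2, A9, C5, C11, D9, F3, F10, F12, H9 (9 run).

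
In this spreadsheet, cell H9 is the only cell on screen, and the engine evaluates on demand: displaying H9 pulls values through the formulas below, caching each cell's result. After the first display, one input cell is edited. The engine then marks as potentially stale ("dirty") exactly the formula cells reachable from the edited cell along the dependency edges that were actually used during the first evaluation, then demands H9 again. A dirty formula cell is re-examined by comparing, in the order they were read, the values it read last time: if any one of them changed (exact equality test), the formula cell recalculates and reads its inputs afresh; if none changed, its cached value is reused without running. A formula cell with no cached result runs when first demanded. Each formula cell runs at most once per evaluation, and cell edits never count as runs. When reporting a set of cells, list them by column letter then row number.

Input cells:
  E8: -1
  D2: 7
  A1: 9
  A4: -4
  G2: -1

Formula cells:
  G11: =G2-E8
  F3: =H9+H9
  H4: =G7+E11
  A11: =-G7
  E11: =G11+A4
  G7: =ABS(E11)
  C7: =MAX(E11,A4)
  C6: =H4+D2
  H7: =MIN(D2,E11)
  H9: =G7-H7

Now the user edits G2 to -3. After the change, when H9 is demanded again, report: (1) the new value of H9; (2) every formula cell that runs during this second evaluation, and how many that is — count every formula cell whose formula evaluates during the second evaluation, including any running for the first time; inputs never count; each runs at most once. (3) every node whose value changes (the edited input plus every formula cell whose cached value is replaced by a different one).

H9 now evaluates to 12.
Run set: E11, G7, G11, H7, H9 (5 run).
Changed values: E11, G2, G7, G11, H7, H9.

Initial pass — values computed on the first demand:
  G11 = -1 - -1 = 0
  E11 = 0 + -4 = -4
  G7 = ABS(-4) = 4
  H7 = MIN(7, -4) = -4
  H9 = 4 - -4 = 8

Second demand — change propagation:
  G11: re-runs because G2 -1->-3; new result -2.
  E11: re-runs because G11 0->-2; new result -6.
  G7: re-runs because E11 -4->-6; new result 6.
  H7: re-runs because E11 -4->-6; new result -6.
  H9: re-runs because G7 4->6; H7 -4->-6; new result 12.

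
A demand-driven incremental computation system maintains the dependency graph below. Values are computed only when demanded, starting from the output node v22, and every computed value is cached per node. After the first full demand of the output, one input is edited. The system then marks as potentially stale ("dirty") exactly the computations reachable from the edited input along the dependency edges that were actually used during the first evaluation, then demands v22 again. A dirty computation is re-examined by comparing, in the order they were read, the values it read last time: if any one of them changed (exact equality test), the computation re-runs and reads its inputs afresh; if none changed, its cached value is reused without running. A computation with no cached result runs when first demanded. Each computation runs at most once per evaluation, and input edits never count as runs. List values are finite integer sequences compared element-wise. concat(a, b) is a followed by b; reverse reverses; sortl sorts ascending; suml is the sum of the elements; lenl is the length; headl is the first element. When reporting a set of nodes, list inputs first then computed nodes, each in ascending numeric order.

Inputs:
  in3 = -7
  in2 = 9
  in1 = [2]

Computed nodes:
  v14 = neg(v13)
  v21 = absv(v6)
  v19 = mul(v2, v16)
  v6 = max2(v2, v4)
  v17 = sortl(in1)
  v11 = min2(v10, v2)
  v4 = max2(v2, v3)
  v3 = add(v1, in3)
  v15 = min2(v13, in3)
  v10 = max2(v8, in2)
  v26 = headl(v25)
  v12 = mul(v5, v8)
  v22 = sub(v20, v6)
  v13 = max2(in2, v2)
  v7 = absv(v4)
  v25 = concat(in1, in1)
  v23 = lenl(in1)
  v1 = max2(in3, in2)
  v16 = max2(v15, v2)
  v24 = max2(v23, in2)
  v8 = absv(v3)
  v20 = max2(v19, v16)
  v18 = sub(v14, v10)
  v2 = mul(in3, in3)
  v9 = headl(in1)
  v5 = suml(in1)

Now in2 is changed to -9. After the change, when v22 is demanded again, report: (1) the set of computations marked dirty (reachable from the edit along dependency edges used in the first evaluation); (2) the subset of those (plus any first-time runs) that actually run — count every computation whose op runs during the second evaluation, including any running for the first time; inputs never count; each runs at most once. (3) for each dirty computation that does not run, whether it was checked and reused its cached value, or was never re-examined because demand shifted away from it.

Marked dirty: v1, v3, v4, v6, v13, v15, v16, v19, v20, v22.
Computations that run: v1, v3, v4, v13 — 4 in total.
Checked but reused from cache: v6, v15, v16, v19, v20, v22.
Key observation: the cutoff stops propagation at v6 — its inputs' values are unchanged, so it reuses its cache.

First evaluation (everything demanded from the output):
  v1 = max2(-7, 9) = 9
  v2 = mul(-7, -7) = 49
  v3 = add(9, -7) = 2
  v4 = max2(49, 2) = 49
  v6 = max2(49, 49) = 49
  v13 = max2(9, 49) = 49
  v15 = min2(49, -7) = -7
  v16 = max2(-7, 49) = 49
  v19 = mul(49, 49) = 2401
  v20 = max2(2401, 49) = 2401
  v22 = sub(2401, 49) = 2352

Propagation after the edit:
  v1: runs — in2 9->-9; result -7.
  v3: runs — v1 9->-7; result -14.
  v4: runs — v3 2->-14; result 49 (same value as before).
  v6: checked — values it read are unchanged (v2 unchanged, v4 unchanged); reused cached 49 without running.
  v13: runs — in2 9->-9; result 49 (same value as before).
  v15: checked — values it read are unchanged (v13 unchanged, in3 unchanged); reused cached -7 without running.
  v16: checked — values it read are unchanged (v15 unchanged, v2 unchanged); reused cached 49 without running.
  v19: checked — values it read are unchanged (v2 unchanged, v16 unchanged); reused cached 2401 without running.
  v20: checked — values it read are unchanged (v19 unchanged, v16 unchanged); reused cached 2401 without running.
  v22: checked — values it read are unchanged (v20 unchanged, v6 unchanged); reused cached 2352 without running.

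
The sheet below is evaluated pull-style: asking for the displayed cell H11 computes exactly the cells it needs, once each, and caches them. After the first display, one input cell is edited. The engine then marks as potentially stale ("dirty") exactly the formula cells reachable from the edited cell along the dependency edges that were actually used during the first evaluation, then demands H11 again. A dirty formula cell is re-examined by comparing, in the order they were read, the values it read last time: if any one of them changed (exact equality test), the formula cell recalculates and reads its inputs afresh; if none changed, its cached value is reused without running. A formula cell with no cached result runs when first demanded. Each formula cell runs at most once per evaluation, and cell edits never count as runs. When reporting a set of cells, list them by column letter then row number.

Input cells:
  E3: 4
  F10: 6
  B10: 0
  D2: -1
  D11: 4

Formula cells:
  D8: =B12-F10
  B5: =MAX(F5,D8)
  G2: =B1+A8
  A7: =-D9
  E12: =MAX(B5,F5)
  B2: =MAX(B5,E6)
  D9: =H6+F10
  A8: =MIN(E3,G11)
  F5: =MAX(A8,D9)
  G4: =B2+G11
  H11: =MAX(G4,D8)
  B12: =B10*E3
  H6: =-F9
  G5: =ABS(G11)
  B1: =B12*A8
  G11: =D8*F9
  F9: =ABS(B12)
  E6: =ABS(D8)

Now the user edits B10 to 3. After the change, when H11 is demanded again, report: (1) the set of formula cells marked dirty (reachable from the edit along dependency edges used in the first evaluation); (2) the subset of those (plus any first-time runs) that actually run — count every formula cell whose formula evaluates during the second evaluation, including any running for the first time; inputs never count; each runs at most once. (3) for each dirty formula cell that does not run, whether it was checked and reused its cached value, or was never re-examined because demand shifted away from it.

The edit dirties: A8, B2, B5, B12, D8, D9, E6, F5, F9, G4, G11, H6, H11.
12 formula cells run: A8, B5, B12, D8, D9, E6, F5, F9, G4, G11, H6, H11.
Cache hits after checking: B2.
Note where the cutoff bites: B2 is checked, finds nothing changed, and keeps its cache.

First demand of the output computes:
  B12 = 0 * 4 = 0
  D8 = 0 - 6 = -6
  E6 = ABS(-6) = 6
  F9 = ABS(0) = 0
  G11 = -6 * 0 = 0
  A8 = MIN(4, 0) = 0
  H6 = -(0) = 0
  D9 = 0 + 6 = 6
  F5 = MAX(0, 6) = 6
  B5 = MAX(6, -6) = 6
  B2 = MAX(6, 6) = 6
  G4 = 6 + 0 = 6
  H11 = MAX(6, -6) = 6

After the edit, cleaning proceeds:
  B12: a read changed (B10 0->3) — executes, giving 12.
  D8: a read changed (B12 0->12) — executes, giving 6.
  E6: a read changed (D8 -6->6) — executes, giving 6 — identical to its old value.
  F9: a read changed (B12 0->12) — executes, giving 12.
  G11: a read changed (D8 -6->6; F9 0->12) — executes, giving 72.
  A8: a read changed (G11 0->72) — executes, giving 4.
  H6: a read changed (F9 0->12) — executes, giving -12.
  D9: a read changed (H6 0->-12) — executes, giving -6.
  F5: a read changed (A8 0->4; D9 6->-6) — executes, giving 4.
  B5: a read changed (F5 6->4; D8 -6->6) — executes, giving 6 — identical to its old value.
  B2: dirty, but its reads are unchanged (B5 unchanged, E6 unchanged); cached 6 stands.
  G4: a read changed (G11 0->72) — executes, giving 78.
  H11: a read changed (G4 6->78; D8 -6->6) — executes, giving 78.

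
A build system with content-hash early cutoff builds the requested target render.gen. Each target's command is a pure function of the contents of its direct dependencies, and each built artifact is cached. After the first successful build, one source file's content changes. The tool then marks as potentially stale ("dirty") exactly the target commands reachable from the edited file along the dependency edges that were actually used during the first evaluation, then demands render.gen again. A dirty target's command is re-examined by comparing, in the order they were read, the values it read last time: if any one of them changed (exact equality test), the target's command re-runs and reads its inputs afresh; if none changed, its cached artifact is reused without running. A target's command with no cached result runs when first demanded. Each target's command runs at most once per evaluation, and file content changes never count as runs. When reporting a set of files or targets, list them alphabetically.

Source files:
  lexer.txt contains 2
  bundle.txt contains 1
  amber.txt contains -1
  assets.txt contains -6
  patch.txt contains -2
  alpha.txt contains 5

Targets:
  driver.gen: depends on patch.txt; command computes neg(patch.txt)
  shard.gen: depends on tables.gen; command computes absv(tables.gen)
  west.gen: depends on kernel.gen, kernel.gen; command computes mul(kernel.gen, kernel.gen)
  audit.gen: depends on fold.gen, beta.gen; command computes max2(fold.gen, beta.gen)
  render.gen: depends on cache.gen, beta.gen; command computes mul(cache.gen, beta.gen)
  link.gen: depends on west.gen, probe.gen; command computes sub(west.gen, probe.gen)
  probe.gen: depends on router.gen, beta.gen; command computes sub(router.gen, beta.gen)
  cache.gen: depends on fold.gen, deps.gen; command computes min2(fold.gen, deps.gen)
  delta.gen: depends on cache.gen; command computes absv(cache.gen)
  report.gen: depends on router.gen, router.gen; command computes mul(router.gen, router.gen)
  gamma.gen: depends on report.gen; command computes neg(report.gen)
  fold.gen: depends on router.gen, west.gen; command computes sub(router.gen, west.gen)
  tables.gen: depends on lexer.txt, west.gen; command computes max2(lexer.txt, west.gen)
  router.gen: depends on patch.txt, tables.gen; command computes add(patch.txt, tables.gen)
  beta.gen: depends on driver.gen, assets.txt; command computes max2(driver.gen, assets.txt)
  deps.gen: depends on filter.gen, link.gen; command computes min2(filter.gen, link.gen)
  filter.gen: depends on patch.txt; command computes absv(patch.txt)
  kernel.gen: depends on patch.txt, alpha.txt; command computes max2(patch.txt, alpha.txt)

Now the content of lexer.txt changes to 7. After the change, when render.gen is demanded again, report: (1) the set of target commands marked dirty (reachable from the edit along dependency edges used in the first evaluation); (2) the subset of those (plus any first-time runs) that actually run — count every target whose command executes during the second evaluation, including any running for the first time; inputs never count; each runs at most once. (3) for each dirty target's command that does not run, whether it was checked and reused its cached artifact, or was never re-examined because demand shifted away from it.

Marked dirty: cache.gen, deps.gen, fold.gen, link.gen, probe.gen, render.gen, router.gen, tables.gen.
Target commands that run: tables.gen — 1 in total.
Checked but reused from cache: cache.gen, deps.gen, fold.gen, link.gen, probe.gen, render.gen, router.gen.
Key observation: the change is absorbed at tables.gen — it re-runs but produces the same value, and the output's value is unchanged.

First evaluation (everything demanded from the output):
  driver.gen = neg(-2) = 2
  beta.gen = max2(2, -6) = 2
  filter.gen = absv(-2) = 2
  kernel.gen = max2(-2, 5) = 5
  west.gen = mul(5, 5) = 25
  tables.gen = max2(2, 25) = 25
  router.gen = add(-2, 25) = 23
  fold.gen = sub(23, 25) = -2
  probe.gen = sub(23, 2) = 21
  link.gen = sub(25, 21) = 4
  deps.gen = min2(2, 4) = 2
  cache.gen = min2(-2, 2) = -2
  render.gen = mul(-2, 2) = -4

Propagation after the edit:
  tables.gen: runs — lexer.txt 2->7; result 25 (same value as before).
  router.gen: checked — values it read are unchanged (patch.txt unchanged, tables.gen unchanged); reused cached 23 without running.
  fold.gen: checked — values it read are unchanged (router.gen unchanged, west.gen unchanged); reused cached -2 without running.
  probe.gen: checked — values it read are unchanged (router.gen unchanged, beta.gen unchanged); reused cached 21 without running.
  link.gen: checked — values it read are unchanged (west.gen unchanged, probe.gen unchanged); reused cached 4 without running.
  deps.gen: checked — values it read are unchanged (filter.gen unchanged, link.gen unchanged); reused cached 2 without running.
  cache.gen: checked — values it read are unchanged (fold.gen unchanged, deps.gen unchanged); reused cached -2 without running.
  render.gen: checked — values it read are unchanged (cache.gen unchanged, beta.gen unchanged); reused cached -4 without running.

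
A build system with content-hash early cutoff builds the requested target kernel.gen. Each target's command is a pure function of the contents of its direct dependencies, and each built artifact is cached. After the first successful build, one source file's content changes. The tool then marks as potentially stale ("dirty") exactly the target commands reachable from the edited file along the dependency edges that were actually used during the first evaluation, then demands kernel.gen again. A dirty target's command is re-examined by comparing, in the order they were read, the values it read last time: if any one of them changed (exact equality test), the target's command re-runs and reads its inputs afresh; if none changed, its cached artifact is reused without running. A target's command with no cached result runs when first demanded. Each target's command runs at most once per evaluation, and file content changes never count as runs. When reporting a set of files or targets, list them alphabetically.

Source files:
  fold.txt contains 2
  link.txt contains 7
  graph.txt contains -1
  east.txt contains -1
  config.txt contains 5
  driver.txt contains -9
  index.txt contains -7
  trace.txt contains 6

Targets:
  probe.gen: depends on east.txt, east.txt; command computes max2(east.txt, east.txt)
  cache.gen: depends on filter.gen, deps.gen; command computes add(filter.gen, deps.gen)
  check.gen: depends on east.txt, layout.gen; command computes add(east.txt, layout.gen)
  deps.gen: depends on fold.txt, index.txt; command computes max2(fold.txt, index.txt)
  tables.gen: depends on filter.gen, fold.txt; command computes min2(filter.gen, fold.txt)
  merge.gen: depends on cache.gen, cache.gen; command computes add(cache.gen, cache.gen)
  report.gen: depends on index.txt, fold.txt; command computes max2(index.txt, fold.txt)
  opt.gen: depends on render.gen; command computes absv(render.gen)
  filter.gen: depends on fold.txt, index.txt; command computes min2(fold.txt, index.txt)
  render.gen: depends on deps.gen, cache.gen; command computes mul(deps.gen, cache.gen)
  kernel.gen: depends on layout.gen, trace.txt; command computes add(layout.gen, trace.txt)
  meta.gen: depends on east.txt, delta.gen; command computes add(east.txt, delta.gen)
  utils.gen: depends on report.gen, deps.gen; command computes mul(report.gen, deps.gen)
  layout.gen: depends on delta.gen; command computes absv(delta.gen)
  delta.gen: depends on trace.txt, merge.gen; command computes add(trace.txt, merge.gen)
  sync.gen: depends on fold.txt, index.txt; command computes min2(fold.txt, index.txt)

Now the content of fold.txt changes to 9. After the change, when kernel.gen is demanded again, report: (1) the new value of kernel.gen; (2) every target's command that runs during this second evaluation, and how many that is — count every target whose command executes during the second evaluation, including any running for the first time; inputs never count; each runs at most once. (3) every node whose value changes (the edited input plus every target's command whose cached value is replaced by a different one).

New value of kernel.gen: 16.
Target commands that run: cache.gen, delta.gen, deps.gen, filter.gen, kernel.gen, layout.gen, merge.gen — 7 in total.
Values that change: cache.gen, delta.gen, deps.gen, fold.txt, kernel.gen, layout.gen, merge.gen.

First evaluation (everything demanded from the output):
  deps.gen = max2(2, -7) = 2
  filter.gen = min2(2, -7) = -7
  cache.gen = add(-7, 2) = -5
  merge.gen = add(-5, -5) = -10
  delta.gen = add(6, -10) = -4
  layout.gen = absv(-4) = 4
  kernel.gen = add(4, 6) = 10

Propagation after the edit:
  deps.gen: runs — fold.txt 2->9; result 9.
  filter.gen: runs — fold.txt 2->9; result -7 (same value as before).
  cache.gen: runs — deps.gen 2->9; result 2.
  merge.gen: runs — cache.gen -5->2; cache.gen -5->2; result 4.
  delta.gen: runs — merge.gen -10->4; result 10.
  layout.gen: runs — delta.gen -4->10; result 10.
  kernel.gen: runs — layout.gen 4->10; result 16.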